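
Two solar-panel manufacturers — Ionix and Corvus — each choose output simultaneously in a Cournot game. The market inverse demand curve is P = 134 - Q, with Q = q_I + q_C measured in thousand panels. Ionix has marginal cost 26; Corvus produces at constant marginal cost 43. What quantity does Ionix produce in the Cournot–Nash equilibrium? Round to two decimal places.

41.67

Ionix's profit: π_I = (134 - Q)q_I - (26q_I). Setting ∂π_I/∂q_I = 0: 108 - 2q_I - (q_C) = 0.
Corvus's profit: π_C = (134 - Q)q_C - (43q_C). Setting ∂π_C/∂q_C = 0: 91 - 2q_C - (q_I) = 0.
Best responses: q_I = (108 - q_C)/2, q_C = (91 - q_I)/2.
Solving the pair: q_I = 125/3, q_C = 74/3.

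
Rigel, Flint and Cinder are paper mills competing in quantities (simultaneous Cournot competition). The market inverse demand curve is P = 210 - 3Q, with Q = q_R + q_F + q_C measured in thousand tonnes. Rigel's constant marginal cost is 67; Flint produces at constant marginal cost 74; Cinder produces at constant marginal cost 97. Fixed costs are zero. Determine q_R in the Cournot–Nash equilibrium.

15

Rigel's profit: π_R = (210 - 3Q)q_R - (67q_R). Setting ∂π_R/∂q_R = 0: 143 - 6q_R - 3(q_F + q_C) = 0.
Flint's first-order condition: 136 - 6q_F - 3(q_R + q_C) = 0.
Cinder's profit: π_C = (210 - 3Q)q_C - (97q_C). Setting ∂π_C/∂q_C = 0: 113 - 6q_C - 3(q_R + q_F) = 0.
Summing all 3 equations gives 392 − 12Q = 0, hence Q = 98/3.
Back-substituting: q_R = (143 − 98)/3 = 15, q_F = (136 − 98)/3 = 38/3, q_C = (113 − 98)/3 = 5.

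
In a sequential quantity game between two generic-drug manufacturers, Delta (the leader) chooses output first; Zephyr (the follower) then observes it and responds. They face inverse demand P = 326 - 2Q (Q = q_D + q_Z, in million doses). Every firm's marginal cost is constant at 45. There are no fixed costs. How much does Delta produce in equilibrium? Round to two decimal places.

70.25

Solve by backward induction. Given q_D, the follower Zephyr maximises π_Z = (326 - 2q_D - 2q_Z)q_Z - 45q_Z.
∂π_Z/∂q_Z = 281 - 2q_D - 4q_Z = 0 gives the reaction function q_Z = (281 - 2q_D)/4.
Delta substitutes q_Z(q_D) into its own profit: π_D = q_D(326 - 2q_D - (281 - 2q_D)/2) - 45q_D = (371/2 - q_D)q_D - 45q_D.
Leader FOC: 281/2 - 2q_D = 0, so q_D = 281/4.
Then q_Z = (281 - 2·(281/4))/4 = 281/8.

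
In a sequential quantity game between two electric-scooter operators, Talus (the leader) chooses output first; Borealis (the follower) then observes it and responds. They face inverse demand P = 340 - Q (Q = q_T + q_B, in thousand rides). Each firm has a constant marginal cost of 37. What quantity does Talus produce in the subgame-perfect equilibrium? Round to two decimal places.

Solve by backward induction. Given q_T, the follower Borealis maximises π_B = (340 - q_T - q_B)q_B - 37q_B.
∂π_B/∂q_B = 303 - q_T - 2q_B = 0 gives the reaction function q_B = (303 - q_T)/2.
Talus substitutes q_B(q_T) into its own profit: π_T = q_T(340 - q_T - (303 - q_T)/2) - 37q_T = (377/2 - (1/2)q_T)q_T - 37q_T.
The leader's first-order condition 303/2 - q_T = 0 yields q_T = 303/2.
Then q_B = (303 - 303/2)/2 = 303/4.

151.50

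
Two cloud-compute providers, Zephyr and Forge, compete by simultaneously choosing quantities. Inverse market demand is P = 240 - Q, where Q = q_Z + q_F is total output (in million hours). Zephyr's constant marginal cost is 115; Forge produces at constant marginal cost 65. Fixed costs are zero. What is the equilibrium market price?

140

Zephyr's profit: π_Z = (240 - Q)q_Z - (115q_Z). Setting ∂π_Z/∂q_Z = 0: 125 - 2q_Z - (q_F) = 0.
Forge's profit: π_F = (240 - Q)q_F - (65q_F). Setting ∂π_F/∂q_F = 0: 175 - 2q_F - (q_Z) = 0.
So q_Z = (125 - q_F)/2 and q_F = (175 - q_Z)/2.
Substituting one into the other gives q_Z = 25 and q_F = 75.
Total output Q = 100, so price P = 240 - 100 = 140.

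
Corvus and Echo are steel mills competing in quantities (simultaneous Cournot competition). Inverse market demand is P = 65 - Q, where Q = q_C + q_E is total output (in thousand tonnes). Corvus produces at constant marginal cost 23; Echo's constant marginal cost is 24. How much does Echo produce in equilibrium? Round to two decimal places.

13.33

Corvus's profit: π_C = (65 - Q)q_C - (23q_C). Setting ∂π_C/∂q_C = 0: 42 - 2q_C - (q_E) = 0.
Echo's profit: π_E = (65 - Q)q_E - (24q_E). Setting ∂π_E/∂q_E = 0: 41 - 2q_E - (q_C) = 0.
Rearranging gives the reaction functions q_C = (42 - q_E)/2 and q_E = (41 - q_C)/2.
Solving the pair: q_C = 43/3, q_E = 40/3.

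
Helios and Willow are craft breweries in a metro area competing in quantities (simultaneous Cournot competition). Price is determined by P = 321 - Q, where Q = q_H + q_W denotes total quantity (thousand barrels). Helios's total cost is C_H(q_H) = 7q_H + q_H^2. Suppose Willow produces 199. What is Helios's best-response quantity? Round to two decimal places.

With the rival's output fixed at 199, Helios's profit is π_H = (321 - 199 - q_H)q_H - (7q_H + q_H²) = (122 - q_H)q_H - (7q_H + q_H²).
∂π_H/∂q_H = 115 - 4q_H = 0, so q_H = 115/4.

28.75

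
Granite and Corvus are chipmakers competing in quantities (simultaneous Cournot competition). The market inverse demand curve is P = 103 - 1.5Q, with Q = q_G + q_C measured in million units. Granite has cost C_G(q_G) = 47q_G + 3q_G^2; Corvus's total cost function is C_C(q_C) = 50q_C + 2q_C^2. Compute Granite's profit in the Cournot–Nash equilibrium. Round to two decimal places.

119.07

Granite's profit: π_G = (103 - 1.5Q)q_G - (47q_G + 3q_G²). Setting ∂π_G/∂q_G = 0: 56 - 9q_G - (3/2)(q_C) = 0.
Corvus's first-order condition: 53 - 7q_C - (3/2)(q_G) = 0.
So q_G = (56 - (3/2)q_C)/9 and q_C = (53 - (3/2)q_G)/7.
Solving the pair: q_G = 5.1440, q_C = 524/81.
Price P = 103 - (3/2)·11.6132 = 85.5802.
Granite's profit: 85.5802·5.1440 - 47·5.1440 - 3·5.1440² = 119.0748.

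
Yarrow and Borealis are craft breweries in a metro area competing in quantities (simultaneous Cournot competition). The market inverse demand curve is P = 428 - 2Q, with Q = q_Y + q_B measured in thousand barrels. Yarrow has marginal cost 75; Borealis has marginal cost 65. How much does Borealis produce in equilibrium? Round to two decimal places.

Yarrow's profit: π_Y = (428 - 2Q)q_Y - (75q_Y). Setting ∂π_Y/∂q_Y = 0: 353 - 4q_Y - 2(q_B) = 0.
Borealis's first-order condition: 363 - 4q_B - 2(q_Y) = 0.
Best responses: q_Y = (353 - 2q_B)/4, q_B = (363 - 2q_Y)/4.
Solving the pair: q_Y = 343/6, q_B = 373/6.

62.17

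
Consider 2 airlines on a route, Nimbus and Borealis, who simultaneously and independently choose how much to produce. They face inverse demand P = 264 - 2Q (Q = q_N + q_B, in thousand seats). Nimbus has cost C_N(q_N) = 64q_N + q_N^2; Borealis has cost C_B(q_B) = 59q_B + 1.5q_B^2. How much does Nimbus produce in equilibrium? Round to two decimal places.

Nimbus's profit: π_N = (264 - 2Q)q_N - (64q_N + q_N²). Setting ∂π_N/∂q_N = 0: 200 - 6q_N - 2(q_B) = 0.
Borealis's first-order condition: 205 - 7q_B - 2(q_N) = 0.
Best responses: q_N = (200 - 2q_B)/6, q_B = (205 - 2q_N)/7.
Solving the pair: q_N = 495/19, q_B = 415/19.

26.05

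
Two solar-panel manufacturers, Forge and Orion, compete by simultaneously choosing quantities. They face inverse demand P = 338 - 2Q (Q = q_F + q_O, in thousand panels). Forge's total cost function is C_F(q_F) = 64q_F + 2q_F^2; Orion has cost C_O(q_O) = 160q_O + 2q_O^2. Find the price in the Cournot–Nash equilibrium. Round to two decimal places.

247.60

Forge's profit: π_F = (338 - 2Q)q_F - (64q_F + 2q_F²). Setting ∂π_F/∂q_F = 0: 274 - 8q_F - 2(q_O) = 0.
Orion's first-order condition: 178 - 8q_O - 2(q_F) = 0.
Rearranging gives the reaction functions q_F = (274 - 2q_O)/8 and q_O = (178 - 2q_F)/8.
Substituting one into the other gives q_F = 153/5 and q_O = 73/5.
Total output Q = 226/5, so price P = 338 - 2·(226/5) = 1238/5.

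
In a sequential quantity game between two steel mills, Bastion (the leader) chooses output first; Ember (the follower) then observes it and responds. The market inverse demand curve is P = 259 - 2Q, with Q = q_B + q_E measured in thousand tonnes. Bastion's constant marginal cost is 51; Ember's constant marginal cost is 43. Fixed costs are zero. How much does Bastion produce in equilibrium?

50

The follower Ember best-responds to any q_B: π_E = (259 - 2Q)q_E - 43q_E.
∂π_E/∂q_E = 216 - 2q_B - 4q_E = 0 gives the reaction function q_E = (216 - 2q_B)/4.
Bastion substitutes q_E(q_B) into its own profit: π_B = q_B(259 - 2q_B - (216 - 2q_B)/2) - 51q_B = (151 - q_B)q_B - 51q_B.
Maximising: ∂π_B/∂q_B = 100 - 2q_B = 0, giving q_B = 50.
Then q_E = (216 - 2·50)/4 = 29.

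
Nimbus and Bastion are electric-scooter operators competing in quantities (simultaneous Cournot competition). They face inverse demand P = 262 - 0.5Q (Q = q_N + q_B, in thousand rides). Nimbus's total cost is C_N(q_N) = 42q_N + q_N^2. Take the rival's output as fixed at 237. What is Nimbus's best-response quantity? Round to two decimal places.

With the rival's output fixed at 237, Nimbus's profit is π_N = (262 - (1/2)·237 - (1/2)q_N)q_N - (42q_N + q_N²) = (287/2 - (1/2)q_N)q_N - (42q_N + q_N²).
∂π_N/∂q_N = 203/2 - 3q_N = 0, so q_N = 203/6.

33.83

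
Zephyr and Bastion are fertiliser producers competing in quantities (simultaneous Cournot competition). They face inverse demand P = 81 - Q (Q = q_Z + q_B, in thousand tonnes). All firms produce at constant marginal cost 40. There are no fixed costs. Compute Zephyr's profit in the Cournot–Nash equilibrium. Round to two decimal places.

A representative firm's profit is π_i = q_i(81 - Q) - 40q_i.
Setting ∂π_i/∂q_i = 0 with rivals' quantities fixed: 41 - 2q_i - q_j = 0.
With identical firms every q_j equals q_i, so q_j = q_i and 41 = 3q_i, giving q_i = 41/3.
Price P = 81 - 82/3 = 161/3.
Zephyr's profit: (161/3 - 40)·(41/3) = 1681/9.

186.78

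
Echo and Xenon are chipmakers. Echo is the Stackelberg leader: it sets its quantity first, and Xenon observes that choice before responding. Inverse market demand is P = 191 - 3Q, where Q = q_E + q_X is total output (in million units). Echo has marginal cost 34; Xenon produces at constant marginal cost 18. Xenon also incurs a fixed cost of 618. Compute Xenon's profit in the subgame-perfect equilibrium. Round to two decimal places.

The follower Xenon best-responds to any q_E: π_X = (191 - 3Q)q_X - 18q_X.
∂π_X/∂q_X = 173 - 3q_E - 6q_X = 0 gives the reaction function q_X = (173 - 3q_E)/6.
Echo substitutes q_X(q_E) into its own profit: π_E = q_E(191 - 3q_E - (173 - 3q_E)/2) - 34q_E = (209/2 - (3/2)q_E)q_E - 34q_E.
The leader's first-order condition 141/2 - 3q_E = 0 yields q_E = 47/2.
Then q_X = (173 - 3·(47/2))/6 = 205/12.
Price P = 191 - 3·(487/12) = 277/4.
Xenon's profit: (277/4 - 18)·(205/12) - 618 = 257.5208.

257.52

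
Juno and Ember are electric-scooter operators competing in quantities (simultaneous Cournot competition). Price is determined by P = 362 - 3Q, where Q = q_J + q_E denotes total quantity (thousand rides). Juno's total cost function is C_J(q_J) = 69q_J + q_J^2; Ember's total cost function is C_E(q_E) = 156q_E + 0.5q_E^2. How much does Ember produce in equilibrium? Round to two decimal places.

16.36

Juno's profit: π_J = (362 - 3Q)q_J - (69q_J + q_J²). Setting ∂π_J/∂q_J = 0: 293 - 8q_J - 3(q_E) = 0.
Ember's first-order condition: 206 - 7q_E - 3(q_J) = 0.
So q_J = (293 - 3q_E)/8 and q_E = (206 - 3q_J)/7.
Solving the pair: q_J = 1433/47, q_E = 769/47.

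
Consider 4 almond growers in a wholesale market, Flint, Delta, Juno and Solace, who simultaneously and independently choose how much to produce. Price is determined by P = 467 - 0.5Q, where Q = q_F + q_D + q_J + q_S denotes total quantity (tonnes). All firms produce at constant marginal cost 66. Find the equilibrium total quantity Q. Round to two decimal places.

641.60

A representative firm's profit is π_i = q_i(467 - 0.5Q) - 66q_i.
Setting ∂π_i/∂q_i = 0 with rivals' quantities fixed: 401 - q_i - (1/2)·Σ_{j≠i} q_j = 0.
By symmetry each firm produces the same amount; substituting Σ_{j≠i} q_j = 3q_i yields q_i = 401/(5/2) = 802/5.
Total output Q = 802/5 + 802/5 + 802/5 + 802/5 = 641.6000.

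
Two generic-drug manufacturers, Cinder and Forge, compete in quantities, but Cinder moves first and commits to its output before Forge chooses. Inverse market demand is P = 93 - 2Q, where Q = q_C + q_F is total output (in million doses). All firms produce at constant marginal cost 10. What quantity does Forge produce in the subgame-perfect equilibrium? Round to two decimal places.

Solve by backward induction. Given q_C, the follower Forge maximises π_F = (93 - 2q_C - 2q_F)q_F - 10q_F.
Setting the follower's marginal profit to zero, 83 - 2q_C - 4q_F = 0, i.e. q_F = (83 - 2q_C)/4.
Cinder substitutes q_F(q_C) into its own profit: π_C = q_C(93 - 2q_C - (83 - 2q_C)/2) - 10q_C = (103/2 - q_C)q_C - 10q_C.
Leader FOC: 83/2 - 2q_C = 0, so q_C = 83/4.
Then q_F = (83 - 2·(83/4))/4 = 83/8.

10.38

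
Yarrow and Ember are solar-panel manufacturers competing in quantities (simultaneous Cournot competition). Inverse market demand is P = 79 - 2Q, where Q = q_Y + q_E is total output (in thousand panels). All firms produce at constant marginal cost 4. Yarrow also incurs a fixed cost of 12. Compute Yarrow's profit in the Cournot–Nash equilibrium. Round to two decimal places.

Each firm earns π_i = (79 - 2Q)q_i - 4q_i.
First-order condition (treating rivals' output as given): 75 - 4q_i - 2q_j = 0.
By symmetry each firm produces the same amount; substituting q_j = q_i yields q_i = 75/6 = 25/2.
Price P = 79 - 2·25 = 29.
Yarrow's profit: (29 - 4)·(25/2) - 12 = 601/2.

300.50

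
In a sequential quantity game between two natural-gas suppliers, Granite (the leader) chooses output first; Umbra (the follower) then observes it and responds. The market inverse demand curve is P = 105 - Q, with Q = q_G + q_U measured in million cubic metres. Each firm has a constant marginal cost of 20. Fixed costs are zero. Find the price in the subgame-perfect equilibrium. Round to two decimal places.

Solve by backward induction. Given q_G, the follower Umbra maximises π_U = (105 - q_G - q_U)q_U - 20q_U.
∂π_U/∂q_U = 85 - q_G - 2q_U = 0 gives the reaction function q_U = (85 - q_G)/2.
Granite substitutes q_U(q_G) into its own profit: π_G = q_G(105 - q_G - (85 - q_G)/2) - 20q_G = (125/2 - (1/2)q_G)q_G - 20q_G.
Leader FOC: 85/2 - q_G = 0, so q_G = 85/2.
Then q_U = (85 - 85/2)/2 = 85/4.
Total output Q = 255/4, so price P = 105 - 255/4 = 165/4.

41.25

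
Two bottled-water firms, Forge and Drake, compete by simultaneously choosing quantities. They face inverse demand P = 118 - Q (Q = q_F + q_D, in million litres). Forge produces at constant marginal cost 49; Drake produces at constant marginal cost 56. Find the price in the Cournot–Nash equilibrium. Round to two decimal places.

Forge's profit: π_F = (118 - Q)q_F - (49q_F). Setting ∂π_F/∂q_F = 0: 69 - 2q_F - (q_D) = 0.
Drake's profit: π_D = (118 - Q)q_D - (56q_D). Setting ∂π_D/∂q_D = 0: 62 - 2q_D - (q_F) = 0.
Rearranging gives the reaction functions q_F = (69 - q_D)/2 and q_D = (62 - q_F)/2.
Solving the pair: q_F = 76/3, q_D = 55/3.
Total output Q = 131/3, so price P = 118 - 131/3 = 223/3.

74.33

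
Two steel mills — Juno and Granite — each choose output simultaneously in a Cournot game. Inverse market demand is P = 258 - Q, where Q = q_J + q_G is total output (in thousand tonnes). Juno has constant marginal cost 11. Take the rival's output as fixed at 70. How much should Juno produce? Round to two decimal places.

With the rival's output fixed at 70, Juno's profit is π_J = (258 - 70 - q_J)q_J - (11q_J) = (188 - q_J)q_J - (11q_J).
∂π_J/∂q_J = 177 - 2q_J = 0, so q_J = 177/2.

88.50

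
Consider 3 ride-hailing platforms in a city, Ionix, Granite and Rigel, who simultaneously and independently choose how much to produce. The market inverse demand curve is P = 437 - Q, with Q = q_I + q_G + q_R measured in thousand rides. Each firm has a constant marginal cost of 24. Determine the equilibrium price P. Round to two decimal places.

Each firm earns π_i = (437 - Q)q_i - 24q_i.
First-order condition (treating rivals' output as given): 413 - 2q_i - Σ_{j≠i} q_j = 0.
By symmetry each firm produces the same amount; substituting Σ_{j≠i} q_j = 2q_i yields q_i = 413/4.
Total output Q = 1239/4, so price P = 437 - 1239/4 = 509/4.

127.25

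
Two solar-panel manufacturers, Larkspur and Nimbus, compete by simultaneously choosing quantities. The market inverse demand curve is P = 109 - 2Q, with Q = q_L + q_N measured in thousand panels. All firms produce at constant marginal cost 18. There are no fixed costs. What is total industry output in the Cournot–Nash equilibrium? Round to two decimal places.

30.33

A representative firm's profit is π_i = q_i(109 - 2Q) - 18q_i.
First-order condition (treating rivals' output as given): 91 - 4q_i - 2q_j = 0.
By symmetry each firm produces the same amount; substituting q_j = q_i yields q_i = 91/6.
Total output Q = 91/6 + 91/6 = 91/3.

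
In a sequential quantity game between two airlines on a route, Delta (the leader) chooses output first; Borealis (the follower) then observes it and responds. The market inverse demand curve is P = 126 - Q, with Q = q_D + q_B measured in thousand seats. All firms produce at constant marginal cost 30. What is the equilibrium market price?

Solve by backward induction. Given q_D, the follower Borealis maximises π_B = (126 - q_D - q_B)q_B - 30q_B.
Follower FOC: 96 - q_D - 2q_B = 0, so q_B(q_D) = (96 - q_D)/2.
The leader anticipates this reaction. Substituting into P = 126 - Q gives P = 78 - (1/2)q_D, so π_D = (78 - (1/2)q_D)q_D - 30q_D.
Maximising: ∂π_D/∂q_D = 48 - q_D = 0, giving q_D = 48.
Then q_B = (96 - 48)/2 = 24.
Total output Q = 72, so price P = 126 - 72 = 54.

54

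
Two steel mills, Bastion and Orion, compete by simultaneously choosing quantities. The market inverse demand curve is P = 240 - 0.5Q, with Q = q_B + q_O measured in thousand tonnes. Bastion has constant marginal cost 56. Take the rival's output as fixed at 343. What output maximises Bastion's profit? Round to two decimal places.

12.50

With the rival's output fixed at 343, Bastion's profit is π_B = (240 - (1/2)·343 - (1/2)q_B)q_B - (56q_B) = (137/2 - (1/2)q_B)q_B - (56q_B).
∂π_B/∂q_B = 25/2 - q_B = 0, so q_B = 25/2.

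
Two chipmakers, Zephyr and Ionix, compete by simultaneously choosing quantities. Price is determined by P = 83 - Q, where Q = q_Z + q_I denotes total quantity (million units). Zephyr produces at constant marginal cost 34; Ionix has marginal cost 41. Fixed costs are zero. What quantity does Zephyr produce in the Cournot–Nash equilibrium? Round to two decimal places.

Zephyr's profit: π_Z = (83 - Q)q_Z - (34q_Z). Setting ∂π_Z/∂q_Z = 0: 49 - 2q_Z - (q_I) = 0.
Ionix's first-order condition: 42 - 2q_I - (q_Z) = 0.
So q_Z = (49 - q_I)/2 and q_I = (42 - q_Z)/2.
Substituting one into the other gives q_Z = 56/3 and q_I = 35/3.

18.67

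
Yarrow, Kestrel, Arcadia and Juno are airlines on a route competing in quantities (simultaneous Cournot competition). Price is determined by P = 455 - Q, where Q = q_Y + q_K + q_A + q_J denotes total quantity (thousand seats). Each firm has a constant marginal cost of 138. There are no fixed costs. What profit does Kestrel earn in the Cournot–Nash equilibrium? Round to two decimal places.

4019.56

Each firm earns π_i = (455 - Q)q_i - 138q_i.
First-order condition (treating rivals' output as given): 317 - 2q_i - Σ_{j≠i} q_j = 0.
With identical firms every q_j equals q_i, so Σ_{j≠i} q_j = 3q_i and 317 = 5q_i, giving q_i = 317/5.
Price P = 455 - 1268/5 = 1007/5.
Kestrel's profit: (1007/5 - 138)·(317/5) = 4019.5600.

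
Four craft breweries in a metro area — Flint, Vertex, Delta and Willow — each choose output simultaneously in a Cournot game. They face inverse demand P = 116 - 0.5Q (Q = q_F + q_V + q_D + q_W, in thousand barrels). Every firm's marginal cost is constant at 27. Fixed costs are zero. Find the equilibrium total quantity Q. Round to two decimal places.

142.40

Each firm earns π_i = (116 - 0.5Q)q_i - 27q_i.
Setting ∂π_i/∂q_i = 0 with rivals' quantities fixed: 89 - q_i - (1/2)·Σ_{j≠i} q_j = 0.
By symmetry each firm produces the same amount; substituting Σ_{j≠i} q_j = 3q_i yields q_i = 89/(5/2) = 178/5.
Total output Q = 178/5 + 178/5 + 178/5 + 178/5 = 712/5.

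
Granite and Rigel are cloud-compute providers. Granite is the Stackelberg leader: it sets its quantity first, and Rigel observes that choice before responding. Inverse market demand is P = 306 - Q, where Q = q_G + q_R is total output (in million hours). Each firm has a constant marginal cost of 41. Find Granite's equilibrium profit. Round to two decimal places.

8778.13

Solve by backward induction. Given q_G, the follower Rigel maximises π_R = (306 - q_G - q_R)q_R - 41q_R.
∂π_R/∂q_R = 265 - q_G - 2q_R = 0 gives the reaction function q_R = (265 - q_G)/2.
Granite substitutes q_R(q_G) into its own profit: π_G = q_G(306 - q_G - (265 - q_G)/2) - 41q_G = (347/2 - (1/2)q_G)q_G - 41q_G.
Maximising: ∂π_G/∂q_G = 265/2 - q_G = 0, giving q_G = 265/2.
Then q_R = (265 - 265/2)/2 = 265/4.
Price P = 306 - 795/4 = 429/4.
Granite's profit: (429/4 - 41)·(265/2) = 8778.1250.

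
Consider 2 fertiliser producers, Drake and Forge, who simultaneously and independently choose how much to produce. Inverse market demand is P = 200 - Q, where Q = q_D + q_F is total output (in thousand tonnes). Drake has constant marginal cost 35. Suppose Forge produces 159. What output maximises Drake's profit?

3

With the rival's output fixed at 159, Drake's profit is π_D = (200 - 159 - q_D)q_D - (35q_D) = (41 - q_D)q_D - (35q_D).
∂π_D/∂q_D = 6 - 2q_D = 0, so q_D = 3.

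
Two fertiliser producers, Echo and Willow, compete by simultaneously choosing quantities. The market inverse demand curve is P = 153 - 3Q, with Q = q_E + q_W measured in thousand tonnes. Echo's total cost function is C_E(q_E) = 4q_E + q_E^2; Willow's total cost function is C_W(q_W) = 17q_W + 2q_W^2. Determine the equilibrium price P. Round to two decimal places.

Echo's profit: π_E = (153 - 3Q)q_E - (4q_E + q_E²). Setting ∂π_E/∂q_E = 0: 149 - 8q_E - 3(q_W) = 0.
Willow's first-order condition: 136 - 10q_W - 3(q_E) = 0.
Rearranging gives the reaction functions q_E = (149 - 3q_W)/8 and q_W = (136 - 3q_E)/10.
Solving the pair: q_E = 1082/71, q_W = 641/71.
Total output Q = 1723/71, so price P = 153 - 3·(1723/71) = 80.1972.

80.20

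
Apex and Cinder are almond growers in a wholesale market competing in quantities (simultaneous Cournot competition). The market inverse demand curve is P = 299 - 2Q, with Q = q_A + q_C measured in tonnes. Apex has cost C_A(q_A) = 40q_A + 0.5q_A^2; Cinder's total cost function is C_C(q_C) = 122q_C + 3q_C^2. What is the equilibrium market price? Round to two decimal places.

185.83

Apex's profit: π_A = (299 - 2Q)q_A - (40q_A + (1/2)q_A²). Setting ∂π_A/∂q_A = 0: 259 - 5q_A - 2(q_C) = 0.
Cinder's profit: π_C = (299 - 2Q)q_C - (122q_C + 3q_C²). Setting ∂π_C/∂q_C = 0: 177 - 10q_C - 2(q_A) = 0.
Best responses: q_A = (259 - 2q_C)/5, q_C = (177 - 2q_A)/10.
Substituting one into the other gives q_A = 1118/23 and q_C = 367/46.
Total output Q = 56.5870, so price P = 299 - 2·56.5870 = 185.8261.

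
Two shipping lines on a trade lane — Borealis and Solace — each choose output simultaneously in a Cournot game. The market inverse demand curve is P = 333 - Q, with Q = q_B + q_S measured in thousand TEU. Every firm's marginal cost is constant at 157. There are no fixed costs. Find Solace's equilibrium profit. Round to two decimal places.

3441.78

A representative firm's profit is π_i = q_i(333 - Q) - 157q_i.
First-order condition (treating rivals' output as given): 176 - 2q_i - q_j = 0.
By symmetry each firm produces the same amount; substituting q_j = q_i yields q_i = 176/3.
Price P = 333 - 352/3 = 647/3.
Solace's profit: (647/3 - 157)·(176/3) = 3441.7778.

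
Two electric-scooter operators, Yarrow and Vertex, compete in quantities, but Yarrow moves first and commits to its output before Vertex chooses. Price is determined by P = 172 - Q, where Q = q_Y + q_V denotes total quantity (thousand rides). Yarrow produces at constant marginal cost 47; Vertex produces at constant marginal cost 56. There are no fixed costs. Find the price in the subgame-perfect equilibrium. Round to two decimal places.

80.50

The follower Vertex best-responds to any q_Y: π_V = (172 - Q)q_V - 56q_V.
Setting the follower's marginal profit to zero, 116 - q_Y - 2q_V = 0, i.e. q_V = (116 - q_Y)/2.
The leader anticipates this reaction. Substituting into P = 172 - Q gives P = 114 - (1/2)q_Y, so π_Y = (114 - (1/2)q_Y)q_Y - 47q_Y.
The leader's first-order condition 67 - q_Y = 0 yields q_Y = 67.
Then q_V = (116 - 67)/2 = 49/2.
Total output Q = 183/2, so price P = 172 - 183/2 = 161/2.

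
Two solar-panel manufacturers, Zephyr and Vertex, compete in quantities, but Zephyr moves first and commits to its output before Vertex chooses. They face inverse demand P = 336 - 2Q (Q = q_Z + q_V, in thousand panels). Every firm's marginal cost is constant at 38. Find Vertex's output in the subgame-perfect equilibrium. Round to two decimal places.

37.25

The follower Vertex best-responds to any q_Z: π_V = (336 - 2Q)q_V - 38q_V.
∂π_V/∂q_V = 298 - 2q_Z - 4q_V = 0 gives the reaction function q_V = (298 - 2q_Z)/4.
Zephyr substitutes q_V(q_Z) into its own profit: π_Z = q_Z(336 - 2q_Z - (298 - 2q_Z)/2) - 38q_Z = (187 - q_Z)q_Z - 38q_Z.
The leader's first-order condition 149 - 2q_Z = 0 yields q_Z = 149/2.
Then q_V = (298 - 2·(149/2))/4 = 149/4.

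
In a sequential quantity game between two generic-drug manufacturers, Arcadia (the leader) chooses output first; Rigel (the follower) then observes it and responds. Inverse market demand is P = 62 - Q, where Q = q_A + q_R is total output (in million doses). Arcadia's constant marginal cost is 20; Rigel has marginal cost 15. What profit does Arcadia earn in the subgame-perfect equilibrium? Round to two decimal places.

The follower Rigel best-responds to any q_A: π_R = (62 - Q)q_R - 15q_R.
Follower FOC: 47 - q_A - 2q_R = 0, so q_R(q_A) = (47 - q_A)/2.
The leader anticipates this reaction. Substituting into P = 62 - Q gives P = 77/2 - (1/2)q_A, so π_A = (77/2 - (1/2)q_A)q_A - 20q_A.
The leader's first-order condition 37/2 - q_A = 0 yields q_A = 37/2.
Then q_R = (47 - 37/2)/2 = 57/4.
Price P = 62 - 131/4 = 117/4.
Arcadia's profit: (117/4 - 20)·(37/2) = 1369/8.

171.13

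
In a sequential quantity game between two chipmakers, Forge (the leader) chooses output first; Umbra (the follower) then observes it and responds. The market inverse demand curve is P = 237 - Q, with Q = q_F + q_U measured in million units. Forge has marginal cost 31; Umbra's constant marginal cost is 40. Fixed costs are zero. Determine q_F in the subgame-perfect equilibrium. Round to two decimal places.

Solve by backward induction. Given q_F, the follower Umbra maximises π_U = (237 - q_F - q_U)q_U - 40q_U.
∂π_U/∂q_U = 197 - q_F - 2q_U = 0 gives the reaction function q_U = (197 - q_F)/2.
Forge substitutes q_U(q_F) into its own profit: π_F = q_F(237 - q_F - (197 - q_F)/2) - 31q_F = (277/2 - (1/2)q_F)q_F - 31q_F.
Maximising: ∂π_F/∂q_F = 215/2 - q_F = 0, giving q_F = 215/2.
Then q_U = (197 - 215/2)/2 = 179/4.

107.50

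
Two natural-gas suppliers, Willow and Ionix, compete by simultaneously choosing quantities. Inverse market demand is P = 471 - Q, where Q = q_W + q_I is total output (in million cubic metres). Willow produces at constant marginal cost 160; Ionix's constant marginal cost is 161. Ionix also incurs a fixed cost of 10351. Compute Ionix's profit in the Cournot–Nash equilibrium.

Willow's profit: π_W = (471 - Q)q_W - (160q_W). Setting ∂π_W/∂q_W = 0: 311 - 2q_W - (q_I) = 0.
Ionix's profit: π_I = (471 - Q)q_I - (161q_I). Setting ∂π_I/∂q_I = 0: 310 - 2q_I - (q_W) = 0.
Rearranging gives the reaction functions q_W = (311 - q_I)/2 and q_I = (310 - q_W)/2.
Solving the pair: q_W = 104, q_I = 103.
Price P = 471 - 207 = 264.
Ionix's profit: (264 - 161)·103 - 10351 = 258.

258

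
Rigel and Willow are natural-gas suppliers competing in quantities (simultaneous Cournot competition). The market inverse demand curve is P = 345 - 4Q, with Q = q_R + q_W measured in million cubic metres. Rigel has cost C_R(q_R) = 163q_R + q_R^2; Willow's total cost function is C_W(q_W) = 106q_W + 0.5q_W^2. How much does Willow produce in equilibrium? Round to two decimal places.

22.46

Rigel's profit: π_R = (345 - 4Q)q_R - (163q_R + q_R²). Setting ∂π_R/∂q_R = 0: 182 - 10q_R - 4(q_W) = 0.
Willow's first-order condition: 239 - 9q_W - 4(q_R) = 0.
Best responses: q_R = (182 - 4q_W)/10, q_W = (239 - 4q_R)/9.
Substituting one into the other gives q_R = 341/37 and q_W = 831/37.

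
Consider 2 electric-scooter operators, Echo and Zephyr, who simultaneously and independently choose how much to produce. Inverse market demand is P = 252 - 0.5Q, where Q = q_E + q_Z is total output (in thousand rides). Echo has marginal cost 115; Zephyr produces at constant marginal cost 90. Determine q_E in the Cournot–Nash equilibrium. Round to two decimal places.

Echo's profit: π_E = (252 - 0.5Q)q_E - (115q_E). Setting ∂π_E/∂q_E = 0: 137 - q_E - (1/2)(q_Z) = 0.
Zephyr's profit: π_Z = (252 - 0.5Q)q_Z - (90q_Z). Setting ∂π_Z/∂q_Z = 0: 162 - q_Z - (1/2)(q_E) = 0.
So q_E = (137 - (1/2)q_Z) and q_Z = (162 - (1/2)q_E).
Solving the pair: q_E = 224/3, q_Z = 374/3.

74.67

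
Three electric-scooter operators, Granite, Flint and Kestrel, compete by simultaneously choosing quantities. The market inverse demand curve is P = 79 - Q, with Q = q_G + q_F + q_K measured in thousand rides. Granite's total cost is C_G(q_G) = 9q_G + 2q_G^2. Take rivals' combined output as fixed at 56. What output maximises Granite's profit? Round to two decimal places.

With rivals' combined output fixed at 56, Granite's profit is π_G = (79 - 56 - q_G)q_G - (9q_G + 2q_G²) = (23 - q_G)q_G - (9q_G + 2q_G²).
∂π_G/∂q_G = 14 - 6q_G = 0, so q_G = 7/3.

2.33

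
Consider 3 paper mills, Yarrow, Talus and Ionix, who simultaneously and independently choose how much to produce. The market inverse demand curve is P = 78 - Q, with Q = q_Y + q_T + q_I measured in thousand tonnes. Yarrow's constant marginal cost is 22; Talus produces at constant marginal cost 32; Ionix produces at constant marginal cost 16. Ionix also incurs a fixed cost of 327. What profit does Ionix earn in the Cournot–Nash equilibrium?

114

Yarrow's profit: π_Y = (78 - Q)q_Y - (22q_Y). Setting ∂π_Y/∂q_Y = 0: 56 - 2q_Y - (q_T + q_I) = 0.
Talus's first-order condition: 46 - 2q_T - (q_Y + q_I) = 0.
Ionix's profit: π_I = (78 - Q)q_I - (16q_I). Setting ∂π_I/∂q_I = 0: 62 - 2q_I - (q_Y + q_T) = 0.
Summing all 3 equations gives 164 − 4Q = 0, hence Q = 41.
Back-substituting: q_Y = (56 − 41) = 15, q_T = (46 − 41) = 5, q_I = (62 − 41) = 21.
Price P = 78 - 41 = 37.
Ionix's profit: (37 - 16)·21 - 327 = 114.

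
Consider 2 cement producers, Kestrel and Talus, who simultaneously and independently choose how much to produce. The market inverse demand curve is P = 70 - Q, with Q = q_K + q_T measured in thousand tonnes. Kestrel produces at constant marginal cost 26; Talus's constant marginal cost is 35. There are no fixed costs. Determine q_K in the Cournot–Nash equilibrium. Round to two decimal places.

17.67

Kestrel's profit: π_K = (70 - Q)q_K - (26q_K). Setting ∂π_K/∂q_K = 0: 44 - 2q_K - (q_T) = 0.
Talus's first-order condition: 35 - 2q_T - (q_K) = 0.
Best responses: q_K = (44 - q_T)/2, q_T = (35 - q_K)/2.
Substituting one into the other gives q_K = 53/3 and q_T = 26/3.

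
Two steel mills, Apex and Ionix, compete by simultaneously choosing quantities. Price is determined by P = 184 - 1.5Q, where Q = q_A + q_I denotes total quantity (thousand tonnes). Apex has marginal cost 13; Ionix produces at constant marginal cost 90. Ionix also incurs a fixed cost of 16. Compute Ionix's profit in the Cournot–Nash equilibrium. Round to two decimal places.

5.41

Apex's profit: π_A = (184 - 1.5Q)q_A - (13q_A). Setting ∂π_A/∂q_A = 0: 171 - 3q_A - (3/2)(q_I) = 0.
Ionix's profit: π_I = (184 - 1.5Q)q_I - (90q_I). Setting ∂π_I/∂q_I = 0: 94 - 3q_I - (3/2)(q_A) = 0.
Rearranging gives the reaction functions q_A = (171 - (3/2)q_I)/3 and q_I = (94 - (3/2)q_A)/3.
Solving the pair: q_A = 496/9, q_I = 34/9.
Price P = 184 - (3/2)·(530/9) = 287/3.
Ionix's profit: (287/3 - 90)·(34/9) - 16 = 146/27.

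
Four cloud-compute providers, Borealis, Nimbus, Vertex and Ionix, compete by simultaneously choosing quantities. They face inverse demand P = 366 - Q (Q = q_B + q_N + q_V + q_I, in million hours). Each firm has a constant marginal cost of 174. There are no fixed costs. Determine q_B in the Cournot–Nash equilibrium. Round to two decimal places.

38.40

A representative firm's profit is π_i = q_i(366 - Q) - 174q_i.
Setting ∂π_i/∂q_i = 0 with rivals' quantities fixed: 192 - 2q_i - Σ_{j≠i} q_j = 0.
By symmetry each firm produces the same amount; substituting Σ_{j≠i} q_j = 3q_i yields q_i = 192/5.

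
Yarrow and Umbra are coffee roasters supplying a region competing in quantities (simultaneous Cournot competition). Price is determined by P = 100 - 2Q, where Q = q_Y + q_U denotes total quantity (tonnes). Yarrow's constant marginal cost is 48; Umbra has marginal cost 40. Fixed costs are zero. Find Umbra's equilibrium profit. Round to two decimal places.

256.89

Yarrow's profit: π_Y = (100 - 2Q)q_Y - (48q_Y). Setting ∂π_Y/∂q_Y = 0: 52 - 4q_Y - 2(q_U) = 0.
Umbra's first-order condition: 60 - 4q_U - 2(q_Y) = 0.
Best responses: q_Y = (52 - 2q_U)/4, q_U = (60 - 2q_Y)/4.
Substituting one into the other gives q_Y = 22/3 and q_U = 34/3.
Price P = 100 - 2·(56/3) = 188/3.
Umbra's profit: (188/3 - 40)·(34/3) = 256.8889.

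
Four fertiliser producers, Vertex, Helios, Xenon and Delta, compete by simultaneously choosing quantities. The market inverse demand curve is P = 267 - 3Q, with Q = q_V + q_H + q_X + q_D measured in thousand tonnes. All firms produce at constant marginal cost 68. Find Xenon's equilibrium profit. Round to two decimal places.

528.01

A representative firm's profit is π_i = q_i(267 - 3Q) - 68q_i.
First-order condition (treating rivals' output as given): 199 - 6q_i - 3·Σ_{j≠i} q_j = 0.
By symmetry each firm produces the same amount; substituting Σ_{j≠i} q_j = 3q_i yields q_i = 199/15.
Price P = 267 - 3·(796/15) = 539/5.
Xenon's profit: (539/5 - 68)·(199/15) = 528.0133.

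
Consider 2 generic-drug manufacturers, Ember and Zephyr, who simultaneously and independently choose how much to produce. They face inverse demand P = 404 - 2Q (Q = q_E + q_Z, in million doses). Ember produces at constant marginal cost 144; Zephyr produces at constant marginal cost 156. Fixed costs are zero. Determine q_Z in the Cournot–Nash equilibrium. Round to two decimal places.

39.33

Ember's profit: π_E = (404 - 2Q)q_E - (144q_E). Setting ∂π_E/∂q_E = 0: 260 - 4q_E - 2(q_Z) = 0.
Zephyr's first-order condition: 248 - 4q_Z - 2(q_E) = 0.
Best responses: q_E = (260 - 2q_Z)/4, q_Z = (248 - 2q_E)/4.
Substituting one into the other gives q_E = 136/3 and q_Z = 118/3.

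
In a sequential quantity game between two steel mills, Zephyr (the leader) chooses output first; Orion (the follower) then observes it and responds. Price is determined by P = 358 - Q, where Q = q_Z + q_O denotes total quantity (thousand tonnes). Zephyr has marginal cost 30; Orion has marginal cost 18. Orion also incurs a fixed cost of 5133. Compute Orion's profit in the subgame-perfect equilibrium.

3148

The follower Orion best-responds to any q_Z: π_O = (358 - Q)q_O - 18q_O.
Follower FOC: 340 - q_Z - 2q_O = 0, so q_O(q_Z) = (340 - q_Z)/2.
Zephyr substitutes q_O(q_Z) into its own profit: π_Z = q_Z(358 - q_Z - (340 - q_Z)/2) - 30q_Z = (188 - (1/2)q_Z)q_Z - 30q_Z.
Maximising: ∂π_Z/∂q_Z = 158 - q_Z = 0, giving q_Z = 158.
Then q_O = (340 - 158)/2 = 91.
Price P = 358 - 249 = 109.
Orion's profit: (109 - 18)·91 - 5133 = 3148.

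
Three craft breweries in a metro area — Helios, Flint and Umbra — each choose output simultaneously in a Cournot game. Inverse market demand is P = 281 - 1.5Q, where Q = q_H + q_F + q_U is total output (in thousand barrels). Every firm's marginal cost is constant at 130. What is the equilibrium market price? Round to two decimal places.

A representative firm's profit is π_i = q_i(281 - 1.5Q) - 130q_i.
First-order condition (treating rivals' output as given): 151 - 3q_i - (3/2)·Σ_{j≠i} q_j = 0.
By symmetry each firm produces the same amount; substituting Σ_{j≠i} q_j = 2q_i yields q_i = 151/6.
Total output Q = 151/2, so price P = 281 - (3/2)·(151/2) = 671/4.

167.75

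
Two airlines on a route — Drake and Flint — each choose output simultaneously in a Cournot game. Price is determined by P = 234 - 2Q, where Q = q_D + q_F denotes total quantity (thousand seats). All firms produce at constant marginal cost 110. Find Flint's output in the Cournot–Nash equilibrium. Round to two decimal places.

20.67

A representative firm's profit is π_i = q_i(234 - 2Q) - 110q_i.
First-order condition (treating rivals' output as given): 124 - 4q_i - 2q_j = 0.
With identical firms every q_j equals q_i, so q_j = q_i and 124 = 6q_i, giving q_i = 62/3.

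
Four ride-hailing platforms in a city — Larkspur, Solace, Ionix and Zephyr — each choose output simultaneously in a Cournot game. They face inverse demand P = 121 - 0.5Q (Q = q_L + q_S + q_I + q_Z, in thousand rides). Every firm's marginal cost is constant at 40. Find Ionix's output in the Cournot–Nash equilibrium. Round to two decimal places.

Each firm earns π_i = (121 - 0.5Q)q_i - 40q_i.
Setting ∂π_i/∂q_i = 0 with rivals' quantities fixed: 81 - q_i - (1/2)·Σ_{j≠i} q_j = 0.
With identical firms every q_j equals q_i, so Σ_{j≠i} q_j = 3q_i and 81 = (5/2)q_i, giving q_i = 162/5.

32.40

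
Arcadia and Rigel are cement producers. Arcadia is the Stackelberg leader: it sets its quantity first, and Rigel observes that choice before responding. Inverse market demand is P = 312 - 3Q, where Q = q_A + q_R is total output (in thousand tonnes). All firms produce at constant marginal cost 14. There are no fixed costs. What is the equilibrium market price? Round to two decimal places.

88.50

The follower Rigel best-responds to any q_A: π_R = (312 - 3Q)q_R - 14q_R.
Follower FOC: 298 - 3q_A - 6q_R = 0, so q_R(q_A) = (298 - 3q_A)/6.
Arcadia substitutes q_R(q_A) into its own profit: π_A = q_A(312 - 3q_A - (298 - 3q_A)/2) - 14q_A = (163 - (3/2)q_A)q_A - 14q_A.
Maximising: ∂π_A/∂q_A = 149 - 3q_A = 0, giving q_A = 149/3.
Then q_R = (298 - 3·(149/3))/6 = 149/6.
Total output Q = 149/2, so price P = 312 - 3·(149/2) = 177/2.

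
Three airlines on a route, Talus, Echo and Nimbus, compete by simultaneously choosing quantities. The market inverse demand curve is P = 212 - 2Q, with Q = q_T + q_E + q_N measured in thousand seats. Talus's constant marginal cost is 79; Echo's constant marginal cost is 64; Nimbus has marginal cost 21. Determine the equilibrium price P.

94

Talus's profit: π_T = (212 - 2Q)q_T - (79q_T). Setting ∂π_T/∂q_T = 0: 133 - 4q_T - 2(q_E + q_N) = 0.
Echo's profit: π_E = (212 - 2Q)q_E - (64q_E). Setting ∂π_E/∂q_E = 0: 148 - 4q_E - 2(q_T + q_N) = 0.
Nimbus's first-order condition: 191 - 4q_N - 2(q_T + q_E) = 0.
Summing all 3 equations gives 472 − 8Q = 0, hence Q = 59.
Back-substituting: q_T = (133 − 118)/2 = 15/2, q_E = (148 − 118)/2 = 15, q_N = (191 − 118)/2 = 73/2.
Total output Q = 59, so price P = 212 - 2·59 = 94.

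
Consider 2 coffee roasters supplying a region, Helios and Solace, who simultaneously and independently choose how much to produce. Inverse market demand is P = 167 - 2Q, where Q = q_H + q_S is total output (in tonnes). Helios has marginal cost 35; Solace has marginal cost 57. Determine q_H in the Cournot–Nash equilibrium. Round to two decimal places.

Helios's profit: π_H = (167 - 2Q)q_H - (35q_H). Setting ∂π_H/∂q_H = 0: 132 - 4q_H - 2(q_S) = 0.
Solace's first-order condition: 110 - 4q_S - 2(q_H) = 0.
So q_H = (132 - 2q_S)/4 and q_S = (110 - 2q_H)/4.
Substituting one into the other gives q_H = 77/3 and q_S = 44/3.

25.67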